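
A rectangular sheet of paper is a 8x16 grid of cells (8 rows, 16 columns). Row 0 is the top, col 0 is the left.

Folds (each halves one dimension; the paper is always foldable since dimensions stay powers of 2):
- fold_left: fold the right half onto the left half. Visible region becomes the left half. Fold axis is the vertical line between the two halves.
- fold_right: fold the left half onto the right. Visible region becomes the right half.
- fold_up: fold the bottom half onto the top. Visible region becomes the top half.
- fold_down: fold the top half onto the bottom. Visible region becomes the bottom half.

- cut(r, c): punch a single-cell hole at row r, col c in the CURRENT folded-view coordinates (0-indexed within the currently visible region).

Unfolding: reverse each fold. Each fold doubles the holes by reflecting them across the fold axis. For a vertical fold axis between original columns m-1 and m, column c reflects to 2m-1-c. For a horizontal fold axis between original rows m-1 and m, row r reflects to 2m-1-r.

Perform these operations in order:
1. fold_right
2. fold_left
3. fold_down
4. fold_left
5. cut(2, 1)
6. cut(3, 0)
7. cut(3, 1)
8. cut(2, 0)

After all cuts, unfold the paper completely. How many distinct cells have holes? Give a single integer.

Answer: 64

Derivation:
Op 1 fold_right: fold axis v@8; visible region now rows[0,8) x cols[8,16) = 8x8
Op 2 fold_left: fold axis v@12; visible region now rows[0,8) x cols[8,12) = 8x4
Op 3 fold_down: fold axis h@4; visible region now rows[4,8) x cols[8,12) = 4x4
Op 4 fold_left: fold axis v@10; visible region now rows[4,8) x cols[8,10) = 4x2
Op 5 cut(2, 1): punch at orig (6,9); cuts so far [(6, 9)]; region rows[4,8) x cols[8,10) = 4x2
Op 6 cut(3, 0): punch at orig (7,8); cuts so far [(6, 9), (7, 8)]; region rows[4,8) x cols[8,10) = 4x2
Op 7 cut(3, 1): punch at orig (7,9); cuts so far [(6, 9), (7, 8), (7, 9)]; region rows[4,8) x cols[8,10) = 4x2
Op 8 cut(2, 0): punch at orig (6,8); cuts so far [(6, 8), (6, 9), (7, 8), (7, 9)]; region rows[4,8) x cols[8,10) = 4x2
Unfold 1 (reflect across v@10): 8 holes -> [(6, 8), (6, 9), (6, 10), (6, 11), (7, 8), (7, 9), (7, 10), (7, 11)]
Unfold 2 (reflect across h@4): 16 holes -> [(0, 8), (0, 9), (0, 10), (0, 11), (1, 8), (1, 9), (1, 10), (1, 11), (6, 8), (6, 9), (6, 10), (6, 11), (7, 8), (7, 9), (7, 10), (7, 11)]
Unfold 3 (reflect across v@12): 32 holes -> [(0, 8), (0, 9), (0, 10), (0, 11), (0, 12), (0, 13), (0, 14), (0, 15), (1, 8), (1, 9), (1, 10), (1, 11), (1, 12), (1, 13), (1, 14), (1, 15), (6, 8), (6, 9), (6, 10), (6, 11), (6, 12), (6, 13), (6, 14), (6, 15), (7, 8), (7, 9), (7, 10), (7, 11), (7, 12), (7, 13), (7, 14), (7, 15)]
Unfold 4 (reflect across v@8): 64 holes -> [(0, 0), (0, 1), (0, 2), (0, 3), (0, 4), (0, 5), (0, 6), (0, 7), (0, 8), (0, 9), (0, 10), (0, 11), (0, 12), (0, 13), (0, 14), (0, 15), (1, 0), (1, 1), (1, 2), (1, 3), (1, 4), (1, 5), (1, 6), (1, 7), (1, 8), (1, 9), (1, 10), (1, 11), (1, 12), (1, 13), (1, 14), (1, 15), (6, 0), (6, 1), (6, 2), (6, 3), (6, 4), (6, 5), (6, 6), (6, 7), (6, 8), (6, 9), (6, 10), (6, 11), (6, 12), (6, 13), (6, 14), (6, 15), (7, 0), (7, 1), (7, 2), (7, 3), (7, 4), (7, 5), (7, 6), (7, 7), (7, 8), (7, 9), (7, 10), (7, 11), (7, 12), (7, 13), (7, 14), (7, 15)]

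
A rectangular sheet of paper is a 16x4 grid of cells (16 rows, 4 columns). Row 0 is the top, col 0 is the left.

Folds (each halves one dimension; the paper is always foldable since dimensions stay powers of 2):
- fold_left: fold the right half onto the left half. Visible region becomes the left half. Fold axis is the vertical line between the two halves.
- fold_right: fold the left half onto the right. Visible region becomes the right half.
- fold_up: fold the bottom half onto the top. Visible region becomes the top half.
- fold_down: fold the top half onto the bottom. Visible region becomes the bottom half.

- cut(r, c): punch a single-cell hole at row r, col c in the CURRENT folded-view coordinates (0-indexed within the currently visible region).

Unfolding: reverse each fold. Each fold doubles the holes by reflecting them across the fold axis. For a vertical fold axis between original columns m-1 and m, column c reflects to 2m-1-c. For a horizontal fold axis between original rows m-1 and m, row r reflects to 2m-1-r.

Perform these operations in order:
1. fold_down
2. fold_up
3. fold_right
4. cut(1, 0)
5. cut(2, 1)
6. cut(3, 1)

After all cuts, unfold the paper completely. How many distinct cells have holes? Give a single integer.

Answer: 24

Derivation:
Op 1 fold_down: fold axis h@8; visible region now rows[8,16) x cols[0,4) = 8x4
Op 2 fold_up: fold axis h@12; visible region now rows[8,12) x cols[0,4) = 4x4
Op 3 fold_right: fold axis v@2; visible region now rows[8,12) x cols[2,4) = 4x2
Op 4 cut(1, 0): punch at orig (9,2); cuts so far [(9, 2)]; region rows[8,12) x cols[2,4) = 4x2
Op 5 cut(2, 1): punch at orig (10,3); cuts so far [(9, 2), (10, 3)]; region rows[8,12) x cols[2,4) = 4x2
Op 6 cut(3, 1): punch at orig (11,3); cuts so far [(9, 2), (10, 3), (11, 3)]; region rows[8,12) x cols[2,4) = 4x2
Unfold 1 (reflect across v@2): 6 holes -> [(9, 1), (9, 2), (10, 0), (10, 3), (11, 0), (11, 3)]
Unfold 2 (reflect across h@12): 12 holes -> [(9, 1), (9, 2), (10, 0), (10, 3), (11, 0), (11, 3), (12, 0), (12, 3), (13, 0), (13, 3), (14, 1), (14, 2)]
Unfold 3 (reflect across h@8): 24 holes -> [(1, 1), (1, 2), (2, 0), (2, 3), (3, 0), (3, 3), (4, 0), (4, 3), (5, 0), (5, 3), (6, 1), (6, 2), (9, 1), (9, 2), (10, 0), (10, 3), (11, 0), (11, 3), (12, 0), (12, 3), (13, 0), (13, 3), (14, 1), (14, 2)]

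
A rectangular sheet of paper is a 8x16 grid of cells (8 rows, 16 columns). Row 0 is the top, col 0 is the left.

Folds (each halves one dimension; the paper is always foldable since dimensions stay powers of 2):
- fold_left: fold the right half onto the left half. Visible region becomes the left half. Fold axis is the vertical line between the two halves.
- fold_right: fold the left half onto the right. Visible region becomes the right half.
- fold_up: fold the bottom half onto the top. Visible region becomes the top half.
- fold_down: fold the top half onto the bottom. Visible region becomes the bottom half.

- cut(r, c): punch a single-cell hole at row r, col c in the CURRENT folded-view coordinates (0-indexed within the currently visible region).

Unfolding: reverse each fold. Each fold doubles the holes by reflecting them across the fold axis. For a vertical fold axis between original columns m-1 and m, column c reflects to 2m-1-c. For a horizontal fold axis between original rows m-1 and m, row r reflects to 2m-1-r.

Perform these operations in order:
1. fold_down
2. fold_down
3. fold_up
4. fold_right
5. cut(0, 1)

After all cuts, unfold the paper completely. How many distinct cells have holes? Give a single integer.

Answer: 16

Derivation:
Op 1 fold_down: fold axis h@4; visible region now rows[4,8) x cols[0,16) = 4x16
Op 2 fold_down: fold axis h@6; visible region now rows[6,8) x cols[0,16) = 2x16
Op 3 fold_up: fold axis h@7; visible region now rows[6,7) x cols[0,16) = 1x16
Op 4 fold_right: fold axis v@8; visible region now rows[6,7) x cols[8,16) = 1x8
Op 5 cut(0, 1): punch at orig (6,9); cuts so far [(6, 9)]; region rows[6,7) x cols[8,16) = 1x8
Unfold 1 (reflect across v@8): 2 holes -> [(6, 6), (6, 9)]
Unfold 2 (reflect across h@7): 4 holes -> [(6, 6), (6, 9), (7, 6), (7, 9)]
Unfold 3 (reflect across h@6): 8 holes -> [(4, 6), (4, 9), (5, 6), (5, 9), (6, 6), (6, 9), (7, 6), (7, 9)]
Unfold 4 (reflect across h@4): 16 holes -> [(0, 6), (0, 9), (1, 6), (1, 9), (2, 6), (2, 9), (3, 6), (3, 9), (4, 6), (4, 9), (5, 6), (5, 9), (6, 6), (6, 9), (7, 6), (7, 9)]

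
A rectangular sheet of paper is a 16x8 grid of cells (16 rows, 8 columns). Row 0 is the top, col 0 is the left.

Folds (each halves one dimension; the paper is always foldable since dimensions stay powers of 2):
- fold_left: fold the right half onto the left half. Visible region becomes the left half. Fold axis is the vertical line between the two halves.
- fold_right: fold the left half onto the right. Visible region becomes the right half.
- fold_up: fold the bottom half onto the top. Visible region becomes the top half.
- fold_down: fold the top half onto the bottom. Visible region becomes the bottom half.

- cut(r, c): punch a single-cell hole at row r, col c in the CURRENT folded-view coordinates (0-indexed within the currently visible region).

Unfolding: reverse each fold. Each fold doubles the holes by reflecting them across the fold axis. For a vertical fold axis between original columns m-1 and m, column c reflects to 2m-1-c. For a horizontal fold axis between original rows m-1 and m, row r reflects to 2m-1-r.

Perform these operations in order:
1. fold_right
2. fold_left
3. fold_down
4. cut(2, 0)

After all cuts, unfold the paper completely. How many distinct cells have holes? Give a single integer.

Answer: 8

Derivation:
Op 1 fold_right: fold axis v@4; visible region now rows[0,16) x cols[4,8) = 16x4
Op 2 fold_left: fold axis v@6; visible region now rows[0,16) x cols[4,6) = 16x2
Op 3 fold_down: fold axis h@8; visible region now rows[8,16) x cols[4,6) = 8x2
Op 4 cut(2, 0): punch at orig (10,4); cuts so far [(10, 4)]; region rows[8,16) x cols[4,6) = 8x2
Unfold 1 (reflect across h@8): 2 holes -> [(5, 4), (10, 4)]
Unfold 2 (reflect across v@6): 4 holes -> [(5, 4), (5, 7), (10, 4), (10, 7)]
Unfold 3 (reflect across v@4): 8 holes -> [(5, 0), (5, 3), (5, 4), (5, 7), (10, 0), (10, 3), (10, 4), (10, 7)]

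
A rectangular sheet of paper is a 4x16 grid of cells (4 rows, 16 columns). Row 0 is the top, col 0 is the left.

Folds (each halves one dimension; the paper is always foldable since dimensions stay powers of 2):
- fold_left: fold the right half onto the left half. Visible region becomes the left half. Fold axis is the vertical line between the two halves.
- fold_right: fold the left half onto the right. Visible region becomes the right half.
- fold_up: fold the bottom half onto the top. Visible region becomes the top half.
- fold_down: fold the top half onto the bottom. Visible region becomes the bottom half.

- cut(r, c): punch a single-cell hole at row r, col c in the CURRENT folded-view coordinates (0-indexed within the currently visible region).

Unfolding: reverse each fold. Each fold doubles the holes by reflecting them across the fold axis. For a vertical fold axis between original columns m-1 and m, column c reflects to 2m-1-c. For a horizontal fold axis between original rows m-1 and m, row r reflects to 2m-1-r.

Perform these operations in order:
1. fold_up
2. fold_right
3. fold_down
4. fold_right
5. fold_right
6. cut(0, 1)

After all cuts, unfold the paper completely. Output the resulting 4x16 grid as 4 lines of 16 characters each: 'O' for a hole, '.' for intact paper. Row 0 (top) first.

Answer: O..OO..OO..OO..O
O..OO..OO..OO..O
O..OO..OO..OO..O
O..OO..OO..OO..O

Derivation:
Op 1 fold_up: fold axis h@2; visible region now rows[0,2) x cols[0,16) = 2x16
Op 2 fold_right: fold axis v@8; visible region now rows[0,2) x cols[8,16) = 2x8
Op 3 fold_down: fold axis h@1; visible region now rows[1,2) x cols[8,16) = 1x8
Op 4 fold_right: fold axis v@12; visible region now rows[1,2) x cols[12,16) = 1x4
Op 5 fold_right: fold axis v@14; visible region now rows[1,2) x cols[14,16) = 1x2
Op 6 cut(0, 1): punch at orig (1,15); cuts so far [(1, 15)]; region rows[1,2) x cols[14,16) = 1x2
Unfold 1 (reflect across v@14): 2 holes -> [(1, 12), (1, 15)]
Unfold 2 (reflect across v@12): 4 holes -> [(1, 8), (1, 11), (1, 12), (1, 15)]
Unfold 3 (reflect across h@1): 8 holes -> [(0, 8), (0, 11), (0, 12), (0, 15), (1, 8), (1, 11), (1, 12), (1, 15)]
Unfold 4 (reflect across v@8): 16 holes -> [(0, 0), (0, 3), (0, 4), (0, 7), (0, 8), (0, 11), (0, 12), (0, 15), (1, 0), (1, 3), (1, 4), (1, 7), (1, 8), (1, 11), (1, 12), (1, 15)]
Unfold 5 (reflect across h@2): 32 holes -> [(0, 0), (0, 3), (0, 4), (0, 7), (0, 8), (0, 11), (0, 12), (0, 15), (1, 0), (1, 3), (1, 4), (1, 7), (1, 8), (1, 11), (1, 12), (1, 15), (2, 0), (2, 3), (2, 4), (2, 7), (2, 8), (2, 11), (2, 12), (2, 15), (3, 0), (3, 3), (3, 4), (3, 7), (3, 8), (3, 11), (3, 12), (3, 15)]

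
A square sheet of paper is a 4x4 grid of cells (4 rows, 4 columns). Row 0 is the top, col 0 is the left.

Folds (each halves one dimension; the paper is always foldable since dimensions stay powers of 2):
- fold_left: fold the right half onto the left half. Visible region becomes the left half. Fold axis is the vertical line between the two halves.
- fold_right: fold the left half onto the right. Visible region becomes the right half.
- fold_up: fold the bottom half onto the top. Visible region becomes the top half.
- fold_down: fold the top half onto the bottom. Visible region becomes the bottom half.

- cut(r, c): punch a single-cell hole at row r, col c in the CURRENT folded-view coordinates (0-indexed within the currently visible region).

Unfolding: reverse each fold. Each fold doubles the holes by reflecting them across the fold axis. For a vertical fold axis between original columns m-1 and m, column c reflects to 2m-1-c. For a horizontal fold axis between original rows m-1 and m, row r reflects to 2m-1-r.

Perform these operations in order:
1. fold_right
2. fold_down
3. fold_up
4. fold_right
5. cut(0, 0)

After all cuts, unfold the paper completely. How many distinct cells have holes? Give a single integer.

Answer: 16

Derivation:
Op 1 fold_right: fold axis v@2; visible region now rows[0,4) x cols[2,4) = 4x2
Op 2 fold_down: fold axis h@2; visible region now rows[2,4) x cols[2,4) = 2x2
Op 3 fold_up: fold axis h@3; visible region now rows[2,3) x cols[2,4) = 1x2
Op 4 fold_right: fold axis v@3; visible region now rows[2,3) x cols[3,4) = 1x1
Op 5 cut(0, 0): punch at orig (2,3); cuts so far [(2, 3)]; region rows[2,3) x cols[3,4) = 1x1
Unfold 1 (reflect across v@3): 2 holes -> [(2, 2), (2, 3)]
Unfold 2 (reflect across h@3): 4 holes -> [(2, 2), (2, 3), (3, 2), (3, 3)]
Unfold 3 (reflect across h@2): 8 holes -> [(0, 2), (0, 3), (1, 2), (1, 3), (2, 2), (2, 3), (3, 2), (3, 3)]
Unfold 4 (reflect across v@2): 16 holes -> [(0, 0), (0, 1), (0, 2), (0, 3), (1, 0), (1, 1), (1, 2), (1, 3), (2, 0), (2, 1), (2, 2), (2, 3), (3, 0), (3, 1), (3, 2), (3, 3)]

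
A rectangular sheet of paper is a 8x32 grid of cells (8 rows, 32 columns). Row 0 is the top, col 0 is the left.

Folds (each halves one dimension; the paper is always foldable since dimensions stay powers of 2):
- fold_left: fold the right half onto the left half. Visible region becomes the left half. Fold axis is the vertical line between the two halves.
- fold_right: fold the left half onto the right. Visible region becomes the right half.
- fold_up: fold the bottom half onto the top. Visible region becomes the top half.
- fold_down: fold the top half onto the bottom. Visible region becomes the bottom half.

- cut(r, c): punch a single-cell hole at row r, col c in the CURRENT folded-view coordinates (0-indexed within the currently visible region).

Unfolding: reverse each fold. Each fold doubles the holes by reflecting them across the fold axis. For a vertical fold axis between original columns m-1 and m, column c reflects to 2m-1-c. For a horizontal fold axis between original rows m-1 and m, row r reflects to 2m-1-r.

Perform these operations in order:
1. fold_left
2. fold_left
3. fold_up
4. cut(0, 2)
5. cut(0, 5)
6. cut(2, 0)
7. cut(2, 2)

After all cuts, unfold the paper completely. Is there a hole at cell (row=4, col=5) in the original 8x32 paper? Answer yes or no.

Answer: no

Derivation:
Op 1 fold_left: fold axis v@16; visible region now rows[0,8) x cols[0,16) = 8x16
Op 2 fold_left: fold axis v@8; visible region now rows[0,8) x cols[0,8) = 8x8
Op 3 fold_up: fold axis h@4; visible region now rows[0,4) x cols[0,8) = 4x8
Op 4 cut(0, 2): punch at orig (0,2); cuts so far [(0, 2)]; region rows[0,4) x cols[0,8) = 4x8
Op 5 cut(0, 5): punch at orig (0,5); cuts so far [(0, 2), (0, 5)]; region rows[0,4) x cols[0,8) = 4x8
Op 6 cut(2, 0): punch at orig (2,0); cuts so far [(0, 2), (0, 5), (2, 0)]; region rows[0,4) x cols[0,8) = 4x8
Op 7 cut(2, 2): punch at orig (2,2); cuts so far [(0, 2), (0, 5), (2, 0), (2, 2)]; region rows[0,4) x cols[0,8) = 4x8
Unfold 1 (reflect across h@4): 8 holes -> [(0, 2), (0, 5), (2, 0), (2, 2), (5, 0), (5, 2), (7, 2), (7, 5)]
Unfold 2 (reflect across v@8): 16 holes -> [(0, 2), (0, 5), (0, 10), (0, 13), (2, 0), (2, 2), (2, 13), (2, 15), (5, 0), (5, 2), (5, 13), (5, 15), (7, 2), (7, 5), (7, 10), (7, 13)]
Unfold 3 (reflect across v@16): 32 holes -> [(0, 2), (0, 5), (0, 10), (0, 13), (0, 18), (0, 21), (0, 26), (0, 29), (2, 0), (2, 2), (2, 13), (2, 15), (2, 16), (2, 18), (2, 29), (2, 31), (5, 0), (5, 2), (5, 13), (5, 15), (5, 16), (5, 18), (5, 29), (5, 31), (7, 2), (7, 5), (7, 10), (7, 13), (7, 18), (7, 21), (7, 26), (7, 29)]
Holes: [(0, 2), (0, 5), (0, 10), (0, 13), (0, 18), (0, 21), (0, 26), (0, 29), (2, 0), (2, 2), (2, 13), (2, 15), (2, 16), (2, 18), (2, 29), (2, 31), (5, 0), (5, 2), (5, 13), (5, 15), (5, 16), (5, 18), (5, 29), (5, 31), (7, 2), (7, 5), (7, 10), (7, 13), (7, 18), (7, 21), (7, 26), (7, 29)]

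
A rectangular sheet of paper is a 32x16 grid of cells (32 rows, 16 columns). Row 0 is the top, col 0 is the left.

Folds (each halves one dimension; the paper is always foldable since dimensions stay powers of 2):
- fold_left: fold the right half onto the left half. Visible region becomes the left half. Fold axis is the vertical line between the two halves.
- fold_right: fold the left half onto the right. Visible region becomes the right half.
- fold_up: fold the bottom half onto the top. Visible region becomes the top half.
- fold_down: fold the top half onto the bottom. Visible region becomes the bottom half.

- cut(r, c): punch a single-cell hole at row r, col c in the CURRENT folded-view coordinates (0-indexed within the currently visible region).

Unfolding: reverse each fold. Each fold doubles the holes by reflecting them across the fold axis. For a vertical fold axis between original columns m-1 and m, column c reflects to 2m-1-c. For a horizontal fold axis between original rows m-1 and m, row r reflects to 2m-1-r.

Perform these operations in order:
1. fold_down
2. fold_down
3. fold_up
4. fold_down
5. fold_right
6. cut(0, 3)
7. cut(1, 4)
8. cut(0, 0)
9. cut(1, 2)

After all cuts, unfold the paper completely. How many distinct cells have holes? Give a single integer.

Op 1 fold_down: fold axis h@16; visible region now rows[16,32) x cols[0,16) = 16x16
Op 2 fold_down: fold axis h@24; visible region now rows[24,32) x cols[0,16) = 8x16
Op 3 fold_up: fold axis h@28; visible region now rows[24,28) x cols[0,16) = 4x16
Op 4 fold_down: fold axis h@26; visible region now rows[26,28) x cols[0,16) = 2x16
Op 5 fold_right: fold axis v@8; visible region now rows[26,28) x cols[8,16) = 2x8
Op 6 cut(0, 3): punch at orig (26,11); cuts so far [(26, 11)]; region rows[26,28) x cols[8,16) = 2x8
Op 7 cut(1, 4): punch at orig (27,12); cuts so far [(26, 11), (27, 12)]; region rows[26,28) x cols[8,16) = 2x8
Op 8 cut(0, 0): punch at orig (26,8); cuts so far [(26, 8), (26, 11), (27, 12)]; region rows[26,28) x cols[8,16) = 2x8
Op 9 cut(1, 2): punch at orig (27,10); cuts so far [(26, 8), (26, 11), (27, 10), (27, 12)]; region rows[26,28) x cols[8,16) = 2x8
Unfold 1 (reflect across v@8): 8 holes -> [(26, 4), (26, 7), (26, 8), (26, 11), (27, 3), (27, 5), (27, 10), (27, 12)]
Unfold 2 (reflect across h@26): 16 holes -> [(24, 3), (24, 5), (24, 10), (24, 12), (25, 4), (25, 7), (25, 8), (25, 11), (26, 4), (26, 7), (26, 8), (26, 11), (27, 3), (27, 5), (27, 10), (27, 12)]
Unfold 3 (reflect across h@28): 32 holes -> [(24, 3), (24, 5), (24, 10), (24, 12), (25, 4), (25, 7), (25, 8), (25, 11), (26, 4), (26, 7), (26, 8), (26, 11), (27, 3), (27, 5), (27, 10), (27, 12), (28, 3), (28, 5), (28, 10), (28, 12), (29, 4), (29, 7), (29, 8), (29, 11), (30, 4), (30, 7), (30, 8), (30, 11), (31, 3), (31, 5), (31, 10), (31, 12)]
Unfold 4 (reflect across h@24): 64 holes -> [(16, 3), (16, 5), (16, 10), (16, 12), (17, 4), (17, 7), (17, 8), (17, 11), (18, 4), (18, 7), (18, 8), (18, 11), (19, 3), (19, 5), (19, 10), (19, 12), (20, 3), (20, 5), (20, 10), (20, 12), (21, 4), (21, 7), (21, 8), (21, 11), (22, 4), (22, 7), (22, 8), (22, 11), (23, 3), (23, 5), (23, 10), (23, 12), (24, 3), (24, 5), (24, 10), (24, 12), (25, 4), (25, 7), (25, 8), (25, 11), (26, 4), (26, 7), (26, 8), (26, 11), (27, 3), (27, 5), (27, 10), (27, 12), (28, 3), (28, 5), (28, 10), (28, 12), (29, 4), (29, 7), (29, 8), (29, 11), (30, 4), (30, 7), (30, 8), (30, 11), (31, 3), (31, 5), (31, 10), (31, 12)]
Unfold 5 (reflect across h@16): 128 holes -> [(0, 3), (0, 5), (0, 10), (0, 12), (1, 4), (1, 7), (1, 8), (1, 11), (2, 4), (2, 7), (2, 8), (2, 11), (3, 3), (3, 5), (3, 10), (3, 12), (4, 3), (4, 5), (4, 10), (4, 12), (5, 4), (5, 7), (5, 8), (5, 11), (6, 4), (6, 7), (6, 8), (6, 11), (7, 3), (7, 5), (7, 10), (7, 12), (8, 3), (8, 5), (8, 10), (8, 12), (9, 4), (9, 7), (9, 8), (9, 11), (10, 4), (10, 7), (10, 8), (10, 11), (11, 3), (11, 5), (11, 10), (11, 12), (12, 3), (12, 5), (12, 10), (12, 12), (13, 4), (13, 7), (13, 8), (13, 11), (14, 4), (14, 7), (14, 8), (14, 11), (15, 3), (15, 5), (15, 10), (15, 12), (16, 3), (16, 5), (16, 10), (16, 12), (17, 4), (17, 7), (17, 8), (17, 11), (18, 4), (18, 7), (18, 8), (18, 11), (19, 3), (19, 5), (19, 10), (19, 12), (20, 3), (20, 5), (20, 10), (20, 12), (21, 4), (21, 7), (21, 8), (21, 11), (22, 4), (22, 7), (22, 8), (22, 11), (23, 3), (23, 5), (23, 10), (23, 12), (24, 3), (24, 5), (24, 10), (24, 12), (25, 4), (25, 7), (25, 8), (25, 11), (26, 4), (26, 7), (26, 8), (26, 11), (27, 3), (27, 5), (27, 10), (27, 12), (28, 3), (28, 5), (28, 10), (28, 12), (29, 4), (29, 7), (29, 8), (29, 11), (30, 4), (30, 7), (30, 8), (30, 11), (31, 3), (31, 5), (31, 10), (31, 12)]

Answer: 128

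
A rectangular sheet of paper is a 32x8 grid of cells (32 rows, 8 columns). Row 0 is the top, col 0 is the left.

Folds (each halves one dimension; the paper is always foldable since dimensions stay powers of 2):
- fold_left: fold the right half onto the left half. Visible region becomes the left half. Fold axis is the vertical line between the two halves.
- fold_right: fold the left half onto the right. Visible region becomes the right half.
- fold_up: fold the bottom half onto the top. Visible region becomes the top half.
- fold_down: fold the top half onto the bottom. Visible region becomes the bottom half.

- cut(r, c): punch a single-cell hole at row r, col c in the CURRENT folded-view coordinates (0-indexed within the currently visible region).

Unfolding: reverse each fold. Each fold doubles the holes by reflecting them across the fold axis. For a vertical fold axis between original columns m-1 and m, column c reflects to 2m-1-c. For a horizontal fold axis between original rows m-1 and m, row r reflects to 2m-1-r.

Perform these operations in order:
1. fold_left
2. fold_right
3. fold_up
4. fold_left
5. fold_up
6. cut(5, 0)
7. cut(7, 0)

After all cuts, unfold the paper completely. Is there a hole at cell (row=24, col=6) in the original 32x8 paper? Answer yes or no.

Op 1 fold_left: fold axis v@4; visible region now rows[0,32) x cols[0,4) = 32x4
Op 2 fold_right: fold axis v@2; visible region now rows[0,32) x cols[2,4) = 32x2
Op 3 fold_up: fold axis h@16; visible region now rows[0,16) x cols[2,4) = 16x2
Op 4 fold_left: fold axis v@3; visible region now rows[0,16) x cols[2,3) = 16x1
Op 5 fold_up: fold axis h@8; visible region now rows[0,8) x cols[2,3) = 8x1
Op 6 cut(5, 0): punch at orig (5,2); cuts so far [(5, 2)]; region rows[0,8) x cols[2,3) = 8x1
Op 7 cut(7, 0): punch at orig (7,2); cuts so far [(5, 2), (7, 2)]; region rows[0,8) x cols[2,3) = 8x1
Unfold 1 (reflect across h@8): 4 holes -> [(5, 2), (7, 2), (8, 2), (10, 2)]
Unfold 2 (reflect across v@3): 8 holes -> [(5, 2), (5, 3), (7, 2), (7, 3), (8, 2), (8, 3), (10, 2), (10, 3)]
Unfold 3 (reflect across h@16): 16 holes -> [(5, 2), (5, 3), (7, 2), (7, 3), (8, 2), (8, 3), (10, 2), (10, 3), (21, 2), (21, 3), (23, 2), (23, 3), (24, 2), (24, 3), (26, 2), (26, 3)]
Unfold 4 (reflect across v@2): 32 holes -> [(5, 0), (5, 1), (5, 2), (5, 3), (7, 0), (7, 1), (7, 2), (7, 3), (8, 0), (8, 1), (8, 2), (8, 3), (10, 0), (10, 1), (10, 2), (10, 3), (21, 0), (21, 1), (21, 2), (21, 3), (23, 0), (23, 1), (23, 2), (23, 3), (24, 0), (24, 1), (24, 2), (24, 3), (26, 0), (26, 1), (26, 2), (26, 3)]
Unfold 5 (reflect across v@4): 64 holes -> [(5, 0), (5, 1), (5, 2), (5, 3), (5, 4), (5, 5), (5, 6), (5, 7), (7, 0), (7, 1), (7, 2), (7, 3), (7, 4), (7, 5), (7, 6), (7, 7), (8, 0), (8, 1), (8, 2), (8, 3), (8, 4), (8, 5), (8, 6), (8, 7), (10, 0), (10, 1), (10, 2), (10, 3), (10, 4), (10, 5), (10, 6), (10, 7), (21, 0), (21, 1), (21, 2), (21, 3), (21, 4), (21, 5), (21, 6), (21, 7), (23, 0), (23, 1), (23, 2), (23, 3), (23, 4), (23, 5), (23, 6), (23, 7), (24, 0), (24, 1), (24, 2), (24, 3), (24, 4), (24, 5), (24, 6), (24, 7), (26, 0), (26, 1), (26, 2), (26, 3), (26, 4), (26, 5), (26, 6), (26, 7)]
Holes: [(5, 0), (5, 1), (5, 2), (5, 3), (5, 4), (5, 5), (5, 6), (5, 7), (7, 0), (7, 1), (7, 2), (7, 3), (7, 4), (7, 5), (7, 6), (7, 7), (8, 0), (8, 1), (8, 2), (8, 3), (8, 4), (8, 5), (8, 6), (8, 7), (10, 0), (10, 1), (10, 2), (10, 3), (10, 4), (10, 5), (10, 6), (10, 7), (21, 0), (21, 1), (21, 2), (21, 3), (21, 4), (21, 5), (21, 6), (21, 7), (23, 0), (23, 1), (23, 2), (23, 3), (23, 4), (23, 5), (23, 6), (23, 7), (24, 0), (24, 1), (24, 2), (24, 3), (24, 4), (24, 5), (24, 6), (24, 7), (26, 0), (26, 1), (26, 2), (26, 3), (26, 4), (26, 5), (26, 6), (26, 7)]

Answer: yes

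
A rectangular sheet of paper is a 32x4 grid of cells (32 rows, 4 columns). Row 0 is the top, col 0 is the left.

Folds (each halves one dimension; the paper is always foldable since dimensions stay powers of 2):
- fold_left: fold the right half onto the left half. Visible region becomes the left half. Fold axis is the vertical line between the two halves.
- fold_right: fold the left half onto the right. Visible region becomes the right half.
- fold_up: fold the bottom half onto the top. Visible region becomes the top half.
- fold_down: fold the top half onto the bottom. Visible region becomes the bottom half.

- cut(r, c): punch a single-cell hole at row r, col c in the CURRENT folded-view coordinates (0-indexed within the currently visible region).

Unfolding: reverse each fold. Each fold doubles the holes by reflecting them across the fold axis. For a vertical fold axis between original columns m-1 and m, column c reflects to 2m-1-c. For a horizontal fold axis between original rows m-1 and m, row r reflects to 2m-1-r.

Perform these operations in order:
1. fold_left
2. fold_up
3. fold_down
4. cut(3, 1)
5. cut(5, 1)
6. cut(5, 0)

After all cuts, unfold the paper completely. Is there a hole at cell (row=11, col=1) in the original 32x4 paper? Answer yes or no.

Answer: yes

Derivation:
Op 1 fold_left: fold axis v@2; visible region now rows[0,32) x cols[0,2) = 32x2
Op 2 fold_up: fold axis h@16; visible region now rows[0,16) x cols[0,2) = 16x2
Op 3 fold_down: fold axis h@8; visible region now rows[8,16) x cols[0,2) = 8x2
Op 4 cut(3, 1): punch at orig (11,1); cuts so far [(11, 1)]; region rows[8,16) x cols[0,2) = 8x2
Op 5 cut(5, 1): punch at orig (13,1); cuts so far [(11, 1), (13, 1)]; region rows[8,16) x cols[0,2) = 8x2
Op 6 cut(5, 0): punch at orig (13,0); cuts so far [(11, 1), (13, 0), (13, 1)]; region rows[8,16) x cols[0,2) = 8x2
Unfold 1 (reflect across h@8): 6 holes -> [(2, 0), (2, 1), (4, 1), (11, 1), (13, 0), (13, 1)]
Unfold 2 (reflect across h@16): 12 holes -> [(2, 0), (2, 1), (4, 1), (11, 1), (13, 0), (13, 1), (18, 0), (18, 1), (20, 1), (27, 1), (29, 0), (29, 1)]
Unfold 3 (reflect across v@2): 24 holes -> [(2, 0), (2, 1), (2, 2), (2, 3), (4, 1), (4, 2), (11, 1), (11, 2), (13, 0), (13, 1), (13, 2), (13, 3), (18, 0), (18, 1), (18, 2), (18, 3), (20, 1), (20, 2), (27, 1), (27, 2), (29, 0), (29, 1), (29, 2), (29, 3)]
Holes: [(2, 0), (2, 1), (2, 2), (2, 3), (4, 1), (4, 2), (11, 1), (11, 2), (13, 0), (13, 1), (13, 2), (13, 3), (18, 0), (18, 1), (18, 2), (18, 3), (20, 1), (20, 2), (27, 1), (27, 2), (29, 0), (29, 1), (29, 2), (29, 3)]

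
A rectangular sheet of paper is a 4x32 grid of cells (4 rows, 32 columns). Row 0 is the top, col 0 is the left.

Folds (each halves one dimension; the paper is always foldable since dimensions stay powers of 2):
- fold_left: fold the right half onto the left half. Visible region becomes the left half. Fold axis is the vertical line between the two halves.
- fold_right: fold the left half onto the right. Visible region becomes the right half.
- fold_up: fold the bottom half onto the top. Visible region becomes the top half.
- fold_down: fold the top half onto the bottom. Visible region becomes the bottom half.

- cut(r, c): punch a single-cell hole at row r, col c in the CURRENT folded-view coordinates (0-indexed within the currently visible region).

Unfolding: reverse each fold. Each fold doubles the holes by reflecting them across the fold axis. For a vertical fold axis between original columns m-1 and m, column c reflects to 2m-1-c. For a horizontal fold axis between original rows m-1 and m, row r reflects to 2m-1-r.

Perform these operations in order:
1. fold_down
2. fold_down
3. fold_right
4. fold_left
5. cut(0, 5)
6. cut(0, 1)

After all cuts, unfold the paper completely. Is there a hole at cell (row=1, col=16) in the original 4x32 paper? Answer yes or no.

Answer: no

Derivation:
Op 1 fold_down: fold axis h@2; visible region now rows[2,4) x cols[0,32) = 2x32
Op 2 fold_down: fold axis h@3; visible region now rows[3,4) x cols[0,32) = 1x32
Op 3 fold_right: fold axis v@16; visible region now rows[3,4) x cols[16,32) = 1x16
Op 4 fold_left: fold axis v@24; visible region now rows[3,4) x cols[16,24) = 1x8
Op 5 cut(0, 5): punch at orig (3,21); cuts so far [(3, 21)]; region rows[3,4) x cols[16,24) = 1x8
Op 6 cut(0, 1): punch at orig (3,17); cuts so far [(3, 17), (3, 21)]; region rows[3,4) x cols[16,24) = 1x8
Unfold 1 (reflect across v@24): 4 holes -> [(3, 17), (3, 21), (3, 26), (3, 30)]
Unfold 2 (reflect across v@16): 8 holes -> [(3, 1), (3, 5), (3, 10), (3, 14), (3, 17), (3, 21), (3, 26), (3, 30)]
Unfold 3 (reflect across h@3): 16 holes -> [(2, 1), (2, 5), (2, 10), (2, 14), (2, 17), (2, 21), (2, 26), (2, 30), (3, 1), (3, 5), (3, 10), (3, 14), (3, 17), (3, 21), (3, 26), (3, 30)]
Unfold 4 (reflect across h@2): 32 holes -> [(0, 1), (0, 5), (0, 10), (0, 14), (0, 17), (0, 21), (0, 26), (0, 30), (1, 1), (1, 5), (1, 10), (1, 14), (1, 17), (1, 21), (1, 26), (1, 30), (2, 1), (2, 5), (2, 10), (2, 14), (2, 17), (2, 21), (2, 26), (2, 30), (3, 1), (3, 5), (3, 10), (3, 14), (3, 17), (3, 21), (3, 26), (3, 30)]
Holes: [(0, 1), (0, 5), (0, 10), (0, 14), (0, 17), (0, 21), (0, 26), (0, 30), (1, 1), (1, 5), (1, 10), (1, 14), (1, 17), (1, 21), (1, 26), (1, 30), (2, 1), (2, 5), (2, 10), (2, 14), (2, 17), (2, 21), (2, 26), (2, 30), (3, 1), (3, 5), (3, 10), (3, 14), (3, 17), (3, 21), (3, 26), (3, 30)]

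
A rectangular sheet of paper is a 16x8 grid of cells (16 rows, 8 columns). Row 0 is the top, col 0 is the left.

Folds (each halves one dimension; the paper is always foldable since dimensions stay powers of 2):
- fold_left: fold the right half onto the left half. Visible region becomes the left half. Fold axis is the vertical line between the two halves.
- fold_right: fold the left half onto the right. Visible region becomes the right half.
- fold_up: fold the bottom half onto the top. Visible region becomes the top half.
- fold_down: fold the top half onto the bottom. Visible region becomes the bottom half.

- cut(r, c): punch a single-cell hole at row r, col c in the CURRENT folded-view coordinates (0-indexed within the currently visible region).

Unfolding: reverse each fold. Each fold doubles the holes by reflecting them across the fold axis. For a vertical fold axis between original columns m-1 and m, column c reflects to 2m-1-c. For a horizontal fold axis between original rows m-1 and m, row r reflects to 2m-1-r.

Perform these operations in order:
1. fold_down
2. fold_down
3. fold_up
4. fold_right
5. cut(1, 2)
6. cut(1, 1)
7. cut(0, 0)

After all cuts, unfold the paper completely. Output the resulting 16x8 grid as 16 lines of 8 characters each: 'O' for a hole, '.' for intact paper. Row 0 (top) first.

Op 1 fold_down: fold axis h@8; visible region now rows[8,16) x cols[0,8) = 8x8
Op 2 fold_down: fold axis h@12; visible region now rows[12,16) x cols[0,8) = 4x8
Op 3 fold_up: fold axis h@14; visible region now rows[12,14) x cols[0,8) = 2x8
Op 4 fold_right: fold axis v@4; visible region now rows[12,14) x cols[4,8) = 2x4
Op 5 cut(1, 2): punch at orig (13,6); cuts so far [(13, 6)]; region rows[12,14) x cols[4,8) = 2x4
Op 6 cut(1, 1): punch at orig (13,5); cuts so far [(13, 5), (13, 6)]; region rows[12,14) x cols[4,8) = 2x4
Op 7 cut(0, 0): punch at orig (12,4); cuts so far [(12, 4), (13, 5), (13, 6)]; region rows[12,14) x cols[4,8) = 2x4
Unfold 1 (reflect across v@4): 6 holes -> [(12, 3), (12, 4), (13, 1), (13, 2), (13, 5), (13, 6)]
Unfold 2 (reflect across h@14): 12 holes -> [(12, 3), (12, 4), (13, 1), (13, 2), (13, 5), (13, 6), (14, 1), (14, 2), (14, 5), (14, 6), (15, 3), (15, 4)]
Unfold 3 (reflect across h@12): 24 holes -> [(8, 3), (8, 4), (9, 1), (9, 2), (9, 5), (9, 6), (10, 1), (10, 2), (10, 5), (10, 6), (11, 3), (11, 4), (12, 3), (12, 4), (13, 1), (13, 2), (13, 5), (13, 6), (14, 1), (14, 2), (14, 5), (14, 6), (15, 3), (15, 4)]
Unfold 4 (reflect across h@8): 48 holes -> [(0, 3), (0, 4), (1, 1), (1, 2), (1, 5), (1, 6), (2, 1), (2, 2), (2, 5), (2, 6), (3, 3), (3, 4), (4, 3), (4, 4), (5, 1), (5, 2), (5, 5), (5, 6), (6, 1), (6, 2), (6, 5), (6, 6), (7, 3), (7, 4), (8, 3), (8, 4), (9, 1), (9, 2), (9, 5), (9, 6), (10, 1), (10, 2), (10, 5), (10, 6), (11, 3), (11, 4), (12, 3), (12, 4), (13, 1), (13, 2), (13, 5), (13, 6), (14, 1), (14, 2), (14, 5), (14, 6), (15, 3), (15, 4)]

Answer: ...OO...
.OO..OO.
.OO..OO.
...OO...
...OO...
.OO..OO.
.OO..OO.
...OO...
...OO...
.OO..OO.
.OO..OO.
...OO...
...OO...
.OO..OO.
.OO..OO.
...OO...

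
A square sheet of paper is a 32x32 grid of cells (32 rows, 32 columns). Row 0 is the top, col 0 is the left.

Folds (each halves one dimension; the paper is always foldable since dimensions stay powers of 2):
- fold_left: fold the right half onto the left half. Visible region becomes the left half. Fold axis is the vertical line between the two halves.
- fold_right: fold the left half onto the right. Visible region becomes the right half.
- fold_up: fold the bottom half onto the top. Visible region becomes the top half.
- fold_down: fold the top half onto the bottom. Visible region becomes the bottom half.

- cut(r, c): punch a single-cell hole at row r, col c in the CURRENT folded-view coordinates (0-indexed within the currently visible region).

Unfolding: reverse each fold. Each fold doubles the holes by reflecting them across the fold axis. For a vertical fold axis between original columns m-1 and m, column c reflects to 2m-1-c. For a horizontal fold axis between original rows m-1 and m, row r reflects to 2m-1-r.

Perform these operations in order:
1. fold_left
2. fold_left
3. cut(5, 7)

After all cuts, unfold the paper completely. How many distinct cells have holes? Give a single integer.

Op 1 fold_left: fold axis v@16; visible region now rows[0,32) x cols[0,16) = 32x16
Op 2 fold_left: fold axis v@8; visible region now rows[0,32) x cols[0,8) = 32x8
Op 3 cut(5, 7): punch at orig (5,7); cuts so far [(5, 7)]; region rows[0,32) x cols[0,8) = 32x8
Unfold 1 (reflect across v@8): 2 holes -> [(5, 7), (5, 8)]
Unfold 2 (reflect across v@16): 4 holes -> [(5, 7), (5, 8), (5, 23), (5, 24)]

Answer: 4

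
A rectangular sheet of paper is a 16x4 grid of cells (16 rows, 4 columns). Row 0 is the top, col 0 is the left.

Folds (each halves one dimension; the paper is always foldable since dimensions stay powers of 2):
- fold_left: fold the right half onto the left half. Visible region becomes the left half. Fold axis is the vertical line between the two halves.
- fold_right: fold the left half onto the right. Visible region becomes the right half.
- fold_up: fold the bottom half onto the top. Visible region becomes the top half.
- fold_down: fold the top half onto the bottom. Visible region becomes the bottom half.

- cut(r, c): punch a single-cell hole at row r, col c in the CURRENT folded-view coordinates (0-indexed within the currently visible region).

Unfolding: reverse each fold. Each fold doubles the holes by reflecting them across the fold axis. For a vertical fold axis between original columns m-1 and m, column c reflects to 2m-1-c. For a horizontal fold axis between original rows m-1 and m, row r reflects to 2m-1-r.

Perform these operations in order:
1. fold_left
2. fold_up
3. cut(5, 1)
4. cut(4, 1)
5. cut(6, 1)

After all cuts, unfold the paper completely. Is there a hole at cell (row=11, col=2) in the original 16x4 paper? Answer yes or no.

Op 1 fold_left: fold axis v@2; visible region now rows[0,16) x cols[0,2) = 16x2
Op 2 fold_up: fold axis h@8; visible region now rows[0,8) x cols[0,2) = 8x2
Op 3 cut(5, 1): punch at orig (5,1); cuts so far [(5, 1)]; region rows[0,8) x cols[0,2) = 8x2
Op 4 cut(4, 1): punch at orig (4,1); cuts so far [(4, 1), (5, 1)]; region rows[0,8) x cols[0,2) = 8x2
Op 5 cut(6, 1): punch at orig (6,1); cuts so far [(4, 1), (5, 1), (6, 1)]; region rows[0,8) x cols[0,2) = 8x2
Unfold 1 (reflect across h@8): 6 holes -> [(4, 1), (5, 1), (6, 1), (9, 1), (10, 1), (11, 1)]
Unfold 2 (reflect across v@2): 12 holes -> [(4, 1), (4, 2), (5, 1), (5, 2), (6, 1), (6, 2), (9, 1), (9, 2), (10, 1), (10, 2), (11, 1), (11, 2)]
Holes: [(4, 1), (4, 2), (5, 1), (5, 2), (6, 1), (6, 2), (9, 1), (9, 2), (10, 1), (10, 2), (11, 1), (11, 2)]

Answer: yes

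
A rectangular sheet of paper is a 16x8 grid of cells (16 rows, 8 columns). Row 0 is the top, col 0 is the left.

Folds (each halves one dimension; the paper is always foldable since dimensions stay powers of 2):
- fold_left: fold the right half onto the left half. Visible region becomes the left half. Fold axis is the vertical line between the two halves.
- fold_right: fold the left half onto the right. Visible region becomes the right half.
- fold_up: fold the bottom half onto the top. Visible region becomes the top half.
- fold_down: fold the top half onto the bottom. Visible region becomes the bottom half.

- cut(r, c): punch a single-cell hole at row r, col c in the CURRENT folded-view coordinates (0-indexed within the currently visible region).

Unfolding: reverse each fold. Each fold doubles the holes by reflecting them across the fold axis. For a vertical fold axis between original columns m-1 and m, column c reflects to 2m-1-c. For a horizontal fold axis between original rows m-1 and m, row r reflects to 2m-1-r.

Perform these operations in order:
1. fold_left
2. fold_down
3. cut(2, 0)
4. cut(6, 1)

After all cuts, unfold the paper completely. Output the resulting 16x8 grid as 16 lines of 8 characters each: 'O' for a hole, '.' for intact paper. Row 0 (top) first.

Answer: ........
.O....O.
........
........
........
O......O
........
........
........
........
O......O
........
........
........
.O....O.
........

Derivation:
Op 1 fold_left: fold axis v@4; visible region now rows[0,16) x cols[0,4) = 16x4
Op 2 fold_down: fold axis h@8; visible region now rows[8,16) x cols[0,4) = 8x4
Op 3 cut(2, 0): punch at orig (10,0); cuts so far [(10, 0)]; region rows[8,16) x cols[0,4) = 8x4
Op 4 cut(6, 1): punch at orig (14,1); cuts so far [(10, 0), (14, 1)]; region rows[8,16) x cols[0,4) = 8x4
Unfold 1 (reflect across h@8): 4 holes -> [(1, 1), (5, 0), (10, 0), (14, 1)]
Unfold 2 (reflect across v@4): 8 holes -> [(1, 1), (1, 6), (5, 0), (5, 7), (10, 0), (10, 7), (14, 1), (14, 6)]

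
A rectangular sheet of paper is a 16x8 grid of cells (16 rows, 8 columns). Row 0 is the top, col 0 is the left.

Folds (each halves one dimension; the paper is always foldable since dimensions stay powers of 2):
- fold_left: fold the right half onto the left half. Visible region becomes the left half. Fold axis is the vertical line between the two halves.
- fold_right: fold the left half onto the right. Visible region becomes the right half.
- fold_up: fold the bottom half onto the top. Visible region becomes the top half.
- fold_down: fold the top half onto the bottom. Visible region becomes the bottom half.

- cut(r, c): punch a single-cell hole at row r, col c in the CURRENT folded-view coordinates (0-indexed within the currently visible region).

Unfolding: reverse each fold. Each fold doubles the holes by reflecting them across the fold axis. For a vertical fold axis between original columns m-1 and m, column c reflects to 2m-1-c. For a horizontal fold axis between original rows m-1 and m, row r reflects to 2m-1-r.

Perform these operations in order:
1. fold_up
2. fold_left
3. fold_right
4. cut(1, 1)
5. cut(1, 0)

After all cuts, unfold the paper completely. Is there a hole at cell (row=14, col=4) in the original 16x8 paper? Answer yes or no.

Op 1 fold_up: fold axis h@8; visible region now rows[0,8) x cols[0,8) = 8x8
Op 2 fold_left: fold axis v@4; visible region now rows[0,8) x cols[0,4) = 8x4
Op 3 fold_right: fold axis v@2; visible region now rows[0,8) x cols[2,4) = 8x2
Op 4 cut(1, 1): punch at orig (1,3); cuts so far [(1, 3)]; region rows[0,8) x cols[2,4) = 8x2
Op 5 cut(1, 0): punch at orig (1,2); cuts so far [(1, 2), (1, 3)]; region rows[0,8) x cols[2,4) = 8x2
Unfold 1 (reflect across v@2): 4 holes -> [(1, 0), (1, 1), (1, 2), (1, 3)]
Unfold 2 (reflect across v@4): 8 holes -> [(1, 0), (1, 1), (1, 2), (1, 3), (1, 4), (1, 5), (1, 6), (1, 7)]
Unfold 3 (reflect across h@8): 16 holes -> [(1, 0), (1, 1), (1, 2), (1, 3), (1, 4), (1, 5), (1, 6), (1, 7), (14, 0), (14, 1), (14, 2), (14, 3), (14, 4), (14, 5), (14, 6), (14, 7)]
Holes: [(1, 0), (1, 1), (1, 2), (1, 3), (1, 4), (1, 5), (1, 6), (1, 7), (14, 0), (14, 1), (14, 2), (14, 3), (14, 4), (14, 5), (14, 6), (14, 7)]

Answer: yes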